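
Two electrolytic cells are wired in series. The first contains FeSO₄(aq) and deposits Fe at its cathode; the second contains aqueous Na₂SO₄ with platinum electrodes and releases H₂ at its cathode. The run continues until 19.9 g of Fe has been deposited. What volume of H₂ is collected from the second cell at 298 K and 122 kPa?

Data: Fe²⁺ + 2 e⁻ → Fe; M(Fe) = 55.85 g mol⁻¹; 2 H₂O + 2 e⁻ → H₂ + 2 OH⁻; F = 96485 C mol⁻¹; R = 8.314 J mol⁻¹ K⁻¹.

7.24 L

n(Fe) = 19.9 / 55.85 = 0.3563 mol, so n(e⁻) = 2 × 0.3563 = 0.7126 mol.
The cells are in series, so the same 0.7126 mol of electrons passes through the second cell.
2 H₂O + 2 e⁻ → H₂ + 2 OH⁻ — 2 mol e⁻ per mol H₂, so n(H₂) = 0.7126/2 = 0.3563 mol.
V = nRT/P = (0.3563 × 8.314 × 298) / (122 × 10³) = 0.00724 m³ = 7.24 L.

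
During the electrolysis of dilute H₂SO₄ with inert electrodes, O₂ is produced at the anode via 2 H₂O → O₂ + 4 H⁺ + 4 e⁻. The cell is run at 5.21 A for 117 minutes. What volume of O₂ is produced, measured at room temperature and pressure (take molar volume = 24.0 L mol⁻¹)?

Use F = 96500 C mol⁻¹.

2.27 L

Q = I·t = 5.210 A × 7020.0 s = 36570 C.
n(e⁻) = Q/F = 36570 / 96500 = 0.3790 mol.
4 electrons are transferred per O₂ molecule, so n(O₂) = 0.3790 / 4 = 0.09475 mol.
V = n × V_m = 0.09475 × 24.0 = 2.27 L.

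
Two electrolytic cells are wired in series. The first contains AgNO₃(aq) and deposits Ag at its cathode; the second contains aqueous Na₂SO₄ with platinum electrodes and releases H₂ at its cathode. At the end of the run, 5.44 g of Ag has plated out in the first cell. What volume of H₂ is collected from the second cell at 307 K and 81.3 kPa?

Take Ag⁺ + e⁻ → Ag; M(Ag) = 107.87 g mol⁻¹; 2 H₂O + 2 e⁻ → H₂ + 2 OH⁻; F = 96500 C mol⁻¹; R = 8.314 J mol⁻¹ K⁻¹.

0.792 L

n(Ag) = 5.44 / 107.87 = 0.05043 mol, so n(e⁻) = 1 × 0.05043 = 0.05043 mol.
The cells are in series, so the same 0.05043 mol of electrons passes through the second cell.
2 H₂O + 2 e⁻ → H₂ + 2 OH⁻ — 2 mol e⁻ per mol H₂, so n(H₂) = 0.05043/2 = 0.02522 mol.
V = nRT/P = (0.02522 × 8.314 × 307) / (81.3 × 10³) = 7.92 × 10⁻⁴ m³ = 0.792 L.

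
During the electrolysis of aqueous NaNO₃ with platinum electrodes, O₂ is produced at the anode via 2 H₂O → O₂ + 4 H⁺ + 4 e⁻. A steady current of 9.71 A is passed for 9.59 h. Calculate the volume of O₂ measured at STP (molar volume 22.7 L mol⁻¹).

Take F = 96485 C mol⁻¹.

19.7 L

Q = I·t = 9.710 A × 34524 s = 335200 C.
n(e⁻) = Q/F = 335200 / 96485 = 3.474 mol.
4 electrons are transferred per O₂ molecule, so n(O₂) = 3.474 / 4 = 0.8686 mol.
V = n × V_m = 0.8686 × 22.7 = 19.7 L.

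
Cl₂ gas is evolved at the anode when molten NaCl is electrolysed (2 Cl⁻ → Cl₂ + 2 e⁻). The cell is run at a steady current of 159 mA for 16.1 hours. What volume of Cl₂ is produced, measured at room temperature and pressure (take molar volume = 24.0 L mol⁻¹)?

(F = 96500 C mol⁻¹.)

Q = I·t = 0.1590 A × 57960 s = 9216 C.
n(e⁻) = Q/F = 9216 / 96500 = 0.09550 mol.
2 electrons are transferred per Cl₂ molecule, so n(Cl₂) = 0.09550 / 2 = 0.04775 mol.
V = n × V_m = 0.04775 × 24.0 = 1.15 L.

1.15 L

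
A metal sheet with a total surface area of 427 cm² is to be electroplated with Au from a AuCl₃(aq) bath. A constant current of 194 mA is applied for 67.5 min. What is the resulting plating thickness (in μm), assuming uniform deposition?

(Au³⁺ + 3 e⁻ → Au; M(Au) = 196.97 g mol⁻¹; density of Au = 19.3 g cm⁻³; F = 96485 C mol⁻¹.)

0.649 μm

Q = I·t = 0.1940 × 4050.0 = 785.7 C; n(e⁻) = 0.008143 mol.
n(Au) = n(e⁻)/3 = 0.002714 mol, so m = 0.002714 × 196.97 = 0.5347 g.
Volume = m/ρ = 0.5347 / 19.3 = 0.02770 cm³.
Thickness = V/A = 0.02770 / 427 = 6.49 × 10⁻⁵ cm = 0.649 μm.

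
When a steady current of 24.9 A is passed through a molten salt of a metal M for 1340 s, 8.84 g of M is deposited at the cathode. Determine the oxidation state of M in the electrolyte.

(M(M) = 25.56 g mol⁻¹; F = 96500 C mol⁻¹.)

+1

Q = I·t = 24.90 A × 1340.0 s = 33370 C, so n(e⁻) = 33370/96500 = 0.3458 mol.
n(M) deposited = 8.84 / 25.56 = 0.3459 mol.
Electrons per atom = n(e⁻)/n(M) = 0.3458 / 0.3459 = 1.00 ≈ 1, so the ion is M⁺.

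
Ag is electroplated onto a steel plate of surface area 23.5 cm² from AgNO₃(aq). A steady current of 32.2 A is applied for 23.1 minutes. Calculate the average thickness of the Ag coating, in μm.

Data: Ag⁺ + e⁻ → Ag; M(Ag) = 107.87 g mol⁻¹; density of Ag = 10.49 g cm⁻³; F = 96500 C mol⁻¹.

Q = I·t = 32.20 × 1386.0 = 44630 C; n(e⁻) = 0.4625 mol.
n(Ag) = n(e⁻)/1 = 0.4625 mol, so m = 0.4625 × 107.87 = 49.89 g.
Volume = m/ρ = 49.89 / 10.49 = 4.756 cm³.
Thickness = V/A = 4.756 / 23.5 = 0.202 cm = 2020 μm.

2020 μm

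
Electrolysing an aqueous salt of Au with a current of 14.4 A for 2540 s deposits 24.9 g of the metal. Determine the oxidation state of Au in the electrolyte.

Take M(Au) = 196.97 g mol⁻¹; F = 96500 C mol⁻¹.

Q = I·t = 14.40 A × 2540.0 s = 36580 C, so n(e⁻) = 36580/96500 = 0.3790 mol.
n(Au) deposited = 24.9 / 196.97 = 0.1264 mol.
Electrons per atom = n(e⁻)/n(Au) = 0.3790 / 0.1264 = 3.00 ≈ 3, so the ion is Au³⁺.

+3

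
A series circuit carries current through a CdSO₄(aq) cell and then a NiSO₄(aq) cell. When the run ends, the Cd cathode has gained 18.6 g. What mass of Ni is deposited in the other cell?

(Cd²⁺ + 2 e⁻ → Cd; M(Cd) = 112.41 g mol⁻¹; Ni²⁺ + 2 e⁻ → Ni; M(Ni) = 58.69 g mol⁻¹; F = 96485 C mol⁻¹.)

9.71 g

n(Cd) = 18.6 / 112.41 = 0.1655 mol.
Since Cd²⁺ + 2 e⁻ → Cd, n(e⁻) passed = 2 × 0.1655 = 0.3309 mol.
Cells in series carry the same charge, so the same 0.3309 mol of electrons passes through cell 2.
Ni²⁺ + 2 e⁻ → Ni, so n(Ni) = 0.3309 / 2 = 0.1655 mol.
m(Ni) = 0.1655 × 58.69 = 9.71 g.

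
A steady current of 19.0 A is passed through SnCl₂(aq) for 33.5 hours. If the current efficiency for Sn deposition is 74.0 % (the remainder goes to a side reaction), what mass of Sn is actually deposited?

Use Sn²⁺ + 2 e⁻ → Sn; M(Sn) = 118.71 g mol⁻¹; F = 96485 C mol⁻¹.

Q = I·t = 19.00 × 120600 = 2291000 C.
n(e⁻) = 2291000/96485 = 23.75 mol; theoretically n(Sn) = 23.75/2 = 11.87 mol, m_theo = 1410 g.
At 74.0 % efficiency, m_actual = 0.740 × 1410 = 1040 g.

1040 g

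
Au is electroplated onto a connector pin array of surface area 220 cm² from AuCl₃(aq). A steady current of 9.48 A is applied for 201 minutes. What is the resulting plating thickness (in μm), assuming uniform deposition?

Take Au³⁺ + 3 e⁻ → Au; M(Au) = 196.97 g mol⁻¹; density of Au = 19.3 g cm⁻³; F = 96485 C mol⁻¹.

183 μm

Q = I·t = 9.480 × 12060 = 114300 C; n(e⁻) = 1.185 mol.
n(Au) = n(e⁻)/3 = 0.3950 mol, so m = 0.3950 × 196.97 = 77.80 g.
Volume = m/ρ = 77.80 / 19.3 = 4.031 cm³.
Thickness = V/A = 4.031 / 220 = 0.0183 cm = 183 μm.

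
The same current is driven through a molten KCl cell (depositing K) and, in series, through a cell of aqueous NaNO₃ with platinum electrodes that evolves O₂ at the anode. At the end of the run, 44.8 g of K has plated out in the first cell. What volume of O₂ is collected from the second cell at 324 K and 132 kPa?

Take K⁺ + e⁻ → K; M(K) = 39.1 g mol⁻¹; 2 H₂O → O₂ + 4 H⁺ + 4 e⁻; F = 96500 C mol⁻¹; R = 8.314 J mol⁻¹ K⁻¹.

5.85 L

n(K) = 44.8 / 39.1 = 1.146 mol, so n(e⁻) = 1 × 1.146 = 1.146 mol.
The cells are in series, so the same 1.146 mol of electrons passes through the second cell.
2 H₂O → O₂ + 4 H⁺ + 4 e⁻ — 4 mol e⁻ per mol O₂, so n(O₂) = 1.146/4 = 0.2864 mol.
V = nRT/P = (0.2864 × 8.314 × 324) / (132 × 10³) = 0.00585 m³ = 5.85 L.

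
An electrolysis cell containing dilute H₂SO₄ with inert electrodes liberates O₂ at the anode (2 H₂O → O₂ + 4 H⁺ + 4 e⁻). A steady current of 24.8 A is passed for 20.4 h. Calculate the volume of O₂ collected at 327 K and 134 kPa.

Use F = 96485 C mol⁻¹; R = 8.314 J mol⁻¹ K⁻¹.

Q = I·t = 24.80 A × 73440 s = 1821000 C.
n(e⁻) = Q/F = 1821000 / 96485 = 18.88 mol.
4 electrons are transferred per O₂ molecule, so n(O₂) = 18.88 / 4 = 4.719 mol.
V = nRT/P = (4.719 × 8.314 × 327) / (134 × 10³ Pa) = 0.0957 m³ = 95.7 L.

95.7 L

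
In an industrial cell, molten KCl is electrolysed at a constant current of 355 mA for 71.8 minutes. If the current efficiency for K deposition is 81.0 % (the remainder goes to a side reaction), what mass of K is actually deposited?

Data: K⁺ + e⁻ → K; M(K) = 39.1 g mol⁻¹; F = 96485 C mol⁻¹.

Q = I·t = 0.3550 × 4308.0 = 1529 C.
n(e⁻) = 1529/96485 = 0.01585 mol; theoretically n(K) = 0.01585/1 = 0.01585 mol, m_theo = 0.6198 g.
At 81.0 % efficiency, m_actual = 0.810 × 0.6198 = 0.502 g.

0.502 g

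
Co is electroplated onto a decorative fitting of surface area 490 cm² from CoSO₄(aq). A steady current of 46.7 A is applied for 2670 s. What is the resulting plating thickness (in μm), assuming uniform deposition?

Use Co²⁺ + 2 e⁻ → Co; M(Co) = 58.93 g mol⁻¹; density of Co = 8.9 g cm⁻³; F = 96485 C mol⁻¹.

Q = I·t = 46.70 × 2670.0 = 124700 C; n(e⁻) = 1.292 mol.
n(Co) = n(e⁻)/2 = 0.6462 mol, so m = 0.6462 × 58.93 = 38.08 g.
Volume = m/ρ = 38.08 / 8.9 = 4.278 cm³.
Thickness = V/A = 4.278 / 490 = 0.00873 cm = 87.3 μm.

87.3 μm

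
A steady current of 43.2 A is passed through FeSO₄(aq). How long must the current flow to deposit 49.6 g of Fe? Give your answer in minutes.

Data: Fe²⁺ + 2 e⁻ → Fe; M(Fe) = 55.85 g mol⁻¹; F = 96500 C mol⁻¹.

66.1 min

n(Fe) = m/M = 49.6 / 55.85 = 0.8881 mol.
Each Fe atom requires 2 electrons, so n(e⁻) = 2 × 0.8881 = 1.776 mol.
Q = n(e⁻)·F = 1.776 × 96500 = 171400 C.
t = Q/I = 171400 / 43.20 A = 3968 s = 66.1 min.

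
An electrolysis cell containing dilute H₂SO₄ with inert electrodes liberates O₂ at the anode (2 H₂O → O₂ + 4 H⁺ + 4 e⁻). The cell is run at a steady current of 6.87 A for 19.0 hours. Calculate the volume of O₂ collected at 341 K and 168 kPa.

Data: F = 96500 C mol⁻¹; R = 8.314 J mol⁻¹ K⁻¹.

20.5 L

Q = I·t = 6.870 A × 68400 s = 469900 C.
n(e⁻) = Q/F = 469900 / 96500 = 4.870 mol.
4 electrons are transferred per O₂ molecule, so n(O₂) = 4.870 / 4 = 1.217 mol.
V = nRT/P = (1.217 × 8.314 × 341) / (168 × 10³ Pa) = 0.0205 m³ = 20.5 L.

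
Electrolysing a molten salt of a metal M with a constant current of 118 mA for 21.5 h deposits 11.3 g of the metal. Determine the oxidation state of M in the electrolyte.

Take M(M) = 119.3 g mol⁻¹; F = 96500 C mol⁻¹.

Q = I·t = 0.1180 A × 77400 s = 9133 C, so n(e⁻) = 9133/96500 = 0.09464 mol.
n(M) deposited = 11.3 / 119.3 = 0.09472 mol.
Electrons per atom = n(e⁻)/n(M) = 0.09464 / 0.09472 = 0.999 ≈ 1, so the ion is M⁺.

+1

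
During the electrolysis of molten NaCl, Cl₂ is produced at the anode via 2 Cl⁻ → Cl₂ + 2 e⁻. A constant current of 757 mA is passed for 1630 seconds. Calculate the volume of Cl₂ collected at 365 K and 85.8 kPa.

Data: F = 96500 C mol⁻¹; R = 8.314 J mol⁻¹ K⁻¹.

0.226 L

Q = I·t = 0.7570 A × 1630.0 s = 1234 C.
n(e⁻) = Q/F = 1234 / 96500 = 0.01279 mol.
2 electrons are transferred per Cl₂ molecule, so n(Cl₂) = 0.01279 / 2 = 0.006393 mol.
V = nRT/P = (0.006393 × 8.314 × 365) / (85.8 × 10³ Pa) = 2.26 × 10⁻⁴ m³ = 0.226 L.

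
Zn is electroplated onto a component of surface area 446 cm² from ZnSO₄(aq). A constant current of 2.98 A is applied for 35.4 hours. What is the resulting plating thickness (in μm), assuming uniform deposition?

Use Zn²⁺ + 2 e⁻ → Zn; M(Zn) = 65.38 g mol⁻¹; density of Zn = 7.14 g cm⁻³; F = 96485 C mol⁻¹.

Q = I·t = 2.980 × 127440 = 379800 C; n(e⁻) = 3.936 mol.
n(Zn) = n(e⁻)/2 = 1.968 mol, so m = 1.968 × 65.38 = 128.7 g.
Volume = m/ρ = 128.7 / 7.14 = 18.02 cm³.
Thickness = V/A = 18.02 / 446 = 0.0404 cm = 404 μm.

404 μm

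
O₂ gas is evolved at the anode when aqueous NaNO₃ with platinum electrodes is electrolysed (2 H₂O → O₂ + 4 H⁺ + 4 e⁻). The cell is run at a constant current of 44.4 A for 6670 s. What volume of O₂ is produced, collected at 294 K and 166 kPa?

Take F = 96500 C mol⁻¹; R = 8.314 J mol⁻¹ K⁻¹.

Q = I·t = 44.40 A × 6670.0 s = 296100 C.
n(e⁻) = Q/F = 296100 / 96500 = 3.069 mol.
4 electrons are transferred per O₂ molecule, so n(O₂) = 3.069 / 4 = 0.7672 mol.
V = nRT/P = (0.7672 × 8.314 × 294) / (166 × 10³ Pa) = 0.0113 m³ = 11.3 L.

11.3 L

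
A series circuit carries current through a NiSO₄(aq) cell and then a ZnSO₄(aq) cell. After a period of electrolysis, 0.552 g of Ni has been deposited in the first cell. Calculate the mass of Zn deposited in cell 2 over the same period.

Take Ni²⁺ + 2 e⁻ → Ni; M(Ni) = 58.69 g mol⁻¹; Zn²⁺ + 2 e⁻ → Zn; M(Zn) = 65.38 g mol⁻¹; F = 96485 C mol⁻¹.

n(Ni) = 0.552 / 58.69 = 0.009405 mol.
Since Ni²⁺ + 2 e⁻ → Ni, n(e⁻) passed = 2 × 0.009405 = 0.01881 mol.
Cells in series carry the same charge, so the same 0.01881 mol of electrons passes through cell 2.
Zn²⁺ + 2 e⁻ → Zn, so n(Zn) = 0.01881 / 2 = 0.009405 mol.
m(Zn) = 0.009405 × 65.38 = 0.615 g.

0.615 g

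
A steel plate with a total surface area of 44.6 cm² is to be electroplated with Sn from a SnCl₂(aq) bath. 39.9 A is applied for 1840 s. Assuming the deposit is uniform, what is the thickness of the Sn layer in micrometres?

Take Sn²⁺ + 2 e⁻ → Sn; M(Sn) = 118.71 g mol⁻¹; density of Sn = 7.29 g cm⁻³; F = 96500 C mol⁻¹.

1390 μm

Q = I·t = 39.90 × 1840.0 = 73420 C; n(e⁻) = 0.7608 mol.
n(Sn) = n(e⁻)/2 = 0.3804 mol, so m = 0.3804 × 118.71 = 45.16 g.
Volume = m/ρ = 45.16 / 7.29 = 6.194 cm³.
Thickness = V/A = 6.194 / 44.6 = 0.139 cm = 1390 μm.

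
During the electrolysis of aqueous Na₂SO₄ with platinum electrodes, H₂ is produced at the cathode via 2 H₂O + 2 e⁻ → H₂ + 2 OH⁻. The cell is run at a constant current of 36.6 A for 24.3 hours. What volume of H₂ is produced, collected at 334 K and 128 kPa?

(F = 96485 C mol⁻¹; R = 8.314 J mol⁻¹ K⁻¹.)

Q = I·t = 36.60 A × 87480 s = 3202000 C.
n(e⁻) = Q/F = 3202000 / 96485 = 33.18 mol.
2 electrons are transferred per H₂ molecule, so n(H₂) = 33.18 / 2 = 16.59 mol.
V = nRT/P = (16.59 × 8.314 × 334) / (128 × 10³ Pa) = 0.360 m³ = 360 L.

360 L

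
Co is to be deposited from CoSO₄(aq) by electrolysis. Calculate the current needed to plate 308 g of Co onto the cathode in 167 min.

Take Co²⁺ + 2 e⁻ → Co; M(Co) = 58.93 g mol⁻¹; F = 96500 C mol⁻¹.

101 A

n(Co) = 308 / 58.93 = 5.227 mol.
n(e⁻) = 2 × 5.227 = 10.45 mol.
Q = n(e⁻)·F = 10.45 × 96500 = 1009000 C.
I = Q/t = 1009000 / 10020 s = 101 A.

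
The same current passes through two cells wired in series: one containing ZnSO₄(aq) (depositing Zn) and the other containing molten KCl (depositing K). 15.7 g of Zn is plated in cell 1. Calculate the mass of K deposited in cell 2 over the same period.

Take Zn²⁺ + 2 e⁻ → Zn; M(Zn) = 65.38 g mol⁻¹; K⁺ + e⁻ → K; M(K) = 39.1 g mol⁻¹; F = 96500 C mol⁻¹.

18.8 g

n(Zn) = 15.7 / 65.38 = 0.2401 mol.
Since Zn²⁺ + 2 e⁻ → Zn, n(e⁻) passed = 2 × 0.2401 = 0.4803 mol.
Cells in series carry the same charge, so the same 0.4803 mol of electrons passes through cell 2.
K⁺ + e⁻ → K, so n(K) = 0.4803 / 1 = 0.4803 mol.
m(K) = 0.4803 × 39.1 = 18.8 g.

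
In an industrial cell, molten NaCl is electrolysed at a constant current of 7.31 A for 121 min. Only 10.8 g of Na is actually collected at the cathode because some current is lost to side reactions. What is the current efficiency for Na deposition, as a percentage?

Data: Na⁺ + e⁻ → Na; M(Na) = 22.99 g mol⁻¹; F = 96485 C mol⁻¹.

85.4 %

Q = I·t = 7.310 × 7260.0 = 53070 C; n(e⁻) = 53070/96485 = 0.5500 mol.
Theoretical n(Na) = n(e⁻)/1 = 0.5500 mol, i.e. m_theo = 0.5500 × 22.99 = 12.65 g.
Efficiency = m_actual / m_theo = 10.8 / 12.65 = 85.4 %.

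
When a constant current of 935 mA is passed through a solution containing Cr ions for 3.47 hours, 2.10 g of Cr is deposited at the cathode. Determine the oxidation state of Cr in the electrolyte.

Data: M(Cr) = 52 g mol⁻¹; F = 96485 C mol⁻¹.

Q = I·t = 0.9350 A × 12492 s = 11680 C, so n(e⁻) = 11680/96485 = 0.1211 mol.
n(Cr) deposited = 2.10 / 52 = 0.04038 mol.
Electrons per atom = n(e⁻)/n(Cr) = 0.1211 / 0.04038 = 3.00 ≈ 3, so the ion is Cr³⁺.

+3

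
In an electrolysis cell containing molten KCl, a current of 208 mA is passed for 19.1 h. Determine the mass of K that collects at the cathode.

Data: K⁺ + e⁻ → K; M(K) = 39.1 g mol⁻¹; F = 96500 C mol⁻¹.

5.79 g

Q = I·t = 0.2080 A × 68760 s = 14300 C.
n(e⁻) = Q/F = 14300 / 96500 = 0.1482 mol.
K⁺ + e⁻ → K, so n(K) = n(e⁻)/1 = 0.1482 mol.
m = n·M = 0.1482 × 39.1 = 5.79 g.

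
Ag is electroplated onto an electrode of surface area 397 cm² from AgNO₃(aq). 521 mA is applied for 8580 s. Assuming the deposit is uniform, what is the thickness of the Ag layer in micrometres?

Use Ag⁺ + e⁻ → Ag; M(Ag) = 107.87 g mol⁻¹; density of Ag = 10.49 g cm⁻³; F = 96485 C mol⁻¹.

12.0 μm

Q = I·t = 0.5210 × 8580.0 = 4470 C; n(e⁻) = 0.04633 mol.
n(Ag) = n(e⁻)/1 = 0.04633 mol, so m = 0.04633 × 107.87 = 4.998 g.
Volume = m/ρ = 4.998 / 10.49 = 0.4764 cm³.
Thickness = V/A = 0.4764 / 397 = 0.00120 cm = 12.0 μm.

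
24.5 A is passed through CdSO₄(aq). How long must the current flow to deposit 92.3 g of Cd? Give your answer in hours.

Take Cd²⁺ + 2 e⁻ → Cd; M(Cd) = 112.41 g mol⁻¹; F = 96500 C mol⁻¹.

n(Cd) = m/M = 92.3 / 112.41 = 0.8211 mol.
Each Cd atom requires 2 electrons, so n(e⁻) = 2 × 0.8211 = 1.642 mol.
Q = n(e⁻)·F = 1.642 × 96500 = 158500 C.
t = Q/I = 158500 / 24.50 A = 6468 s = 1.80 h.

1.80 h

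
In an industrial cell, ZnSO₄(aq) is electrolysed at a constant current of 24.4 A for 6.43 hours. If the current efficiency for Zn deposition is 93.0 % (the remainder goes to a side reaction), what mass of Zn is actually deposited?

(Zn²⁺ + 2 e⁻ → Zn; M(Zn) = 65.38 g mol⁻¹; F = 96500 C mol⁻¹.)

178 g

Q = I·t = 24.40 × 23148 = 564800 C.
n(e⁻) = 564800/96500 = 5.853 mol; theoretically n(Zn) = 5.853/2 = 2.926 mol, m_theo = 191.3 g.
At 93.0 % efficiency, m_actual = 0.930 × 191.3 = 178 g.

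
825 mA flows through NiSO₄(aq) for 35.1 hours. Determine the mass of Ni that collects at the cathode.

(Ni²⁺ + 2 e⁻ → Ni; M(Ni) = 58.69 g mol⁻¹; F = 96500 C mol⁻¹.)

Q = I·t = 0.8250 A × 126360 s = 104200 C.
n(e⁻) = Q/F = 104200 / 96500 = 1.080 mol.
Ni²⁺ + 2 e⁻ → Ni, so n(Ni) = n(e⁻)/2 = 0.5401 mol.
m = n·M = 0.5401 × 58.69 = 31.7 g.

31.7 g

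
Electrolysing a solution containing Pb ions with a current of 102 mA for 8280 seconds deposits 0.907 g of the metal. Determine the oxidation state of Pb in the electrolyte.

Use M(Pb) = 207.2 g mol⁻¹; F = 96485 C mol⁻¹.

Q = I·t = 0.1020 A × 8280.0 s = 844.6 C, so n(e⁻) = 844.6/96485 = 0.008753 mol.
n(Pb) deposited = 0.907 / 207.2 = 0.004377 mol.
Electrons per atom = n(e⁻)/n(Pb) = 0.008753 / 0.004377 = 2.00 ≈ 2, so the ion is Pb²⁺.

+2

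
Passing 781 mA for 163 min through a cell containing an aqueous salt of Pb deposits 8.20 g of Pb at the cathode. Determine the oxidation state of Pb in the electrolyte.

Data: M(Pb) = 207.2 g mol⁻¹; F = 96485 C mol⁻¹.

+2

Q = I·t = 0.7810 A × 9780.0 s = 7638 C, so n(e⁻) = 7638/96485 = 0.07916 mol.
n(Pb) deposited = 8.20 / 207.2 = 0.03958 mol.
Electrons per atom = n(e⁻)/n(Pb) = 0.07916 / 0.03958 = 2.00 ≈ 2, so the ion is Pb²⁺.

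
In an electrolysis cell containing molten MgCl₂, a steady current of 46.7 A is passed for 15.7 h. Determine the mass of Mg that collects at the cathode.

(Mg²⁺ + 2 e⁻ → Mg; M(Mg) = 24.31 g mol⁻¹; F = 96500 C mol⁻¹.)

332 g

Q = I·t = 46.70 A × 56520 s = 2639000 C.
n(e⁻) = Q/F = 2639000 / 96500 = 27.35 mol.
Mg²⁺ + 2 e⁻ → Mg, so n(Mg) = n(e⁻)/2 = 13.68 mol.
m = n·M = 13.68 × 24.31 = 332 g.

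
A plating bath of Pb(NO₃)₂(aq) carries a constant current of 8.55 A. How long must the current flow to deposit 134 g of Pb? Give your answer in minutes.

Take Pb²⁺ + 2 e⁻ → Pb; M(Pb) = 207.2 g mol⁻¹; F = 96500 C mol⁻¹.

243 min

n(Pb) = m/M = 134 / 207.2 = 0.6467 mol.
Each Pb atom requires 2 electrons, so n(e⁻) = 2 × 0.6467 = 1.293 mol.
Q = n(e⁻)·F = 1.293 × 96500 = 124800 C.
t = Q/I = 124800 / 8.550 A = 14600 s = 243 min.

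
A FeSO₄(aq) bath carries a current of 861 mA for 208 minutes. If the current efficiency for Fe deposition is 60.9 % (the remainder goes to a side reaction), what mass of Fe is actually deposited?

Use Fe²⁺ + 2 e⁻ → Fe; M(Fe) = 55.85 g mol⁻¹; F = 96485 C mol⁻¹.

Q = I·t = 0.8610 × 12480 = 10750 C.
n(e⁻) = 10750/96485 = 0.1114 mol; theoretically n(Fe) = 0.1114/2 = 0.05568 mol, m_theo = 3.110 g.
At 60.9 % efficiency, m_actual = 0.609 × 3.110 = 1.89 g.

1.89 g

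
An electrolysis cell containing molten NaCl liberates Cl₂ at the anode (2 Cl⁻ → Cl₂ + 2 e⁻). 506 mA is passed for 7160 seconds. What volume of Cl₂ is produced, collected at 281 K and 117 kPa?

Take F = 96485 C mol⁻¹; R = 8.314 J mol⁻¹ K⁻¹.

Q = I·t = 0.5060 A × 7160.0 s = 3623 C.
n(e⁻) = Q/F = 3623 / 96485 = 0.03755 mol.
2 electrons are transferred per Cl₂ molecule, so n(Cl₂) = 0.03755 / 2 = 0.01877 mol.
V = nRT/P = (0.01877 × 8.314 × 281) / (117 × 10³ Pa) = 3.75 × 10⁻⁴ m³ = 0.375 L.

0.375 L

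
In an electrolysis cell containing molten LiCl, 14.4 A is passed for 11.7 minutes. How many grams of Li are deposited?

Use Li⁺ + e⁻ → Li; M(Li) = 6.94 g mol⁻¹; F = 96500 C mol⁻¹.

0.727 g

Q = I·t = 14.40 A × 702.00 s = 10110 C.
n(e⁻) = Q/F = 10110 / 96500 = 0.1048 mol.
Li⁺ + e⁻ → Li, so n(Li) = n(e⁻)/1 = 0.1048 mol.
m = n·M = 0.1048 × 6.94 = 0.727 g.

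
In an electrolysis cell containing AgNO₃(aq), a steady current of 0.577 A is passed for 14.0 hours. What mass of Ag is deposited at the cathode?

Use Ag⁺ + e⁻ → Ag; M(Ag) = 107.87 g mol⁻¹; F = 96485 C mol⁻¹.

32.5 g

Q = I·t = 0.5770 A × 50400 s = 29080 C.
n(e⁻) = Q/F = 29080 / 96485 = 0.3014 mol.
Ag⁺ + e⁻ → Ag, so n(Ag) = n(e⁻)/1 = 0.3014 mol.
m = n·M = 0.3014 × 107.87 = 32.5 g.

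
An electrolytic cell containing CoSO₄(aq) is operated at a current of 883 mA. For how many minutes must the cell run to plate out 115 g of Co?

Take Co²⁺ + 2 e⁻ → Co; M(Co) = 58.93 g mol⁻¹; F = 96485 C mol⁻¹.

n(Co) = m/M = 115 / 58.93 = 1.951 mol.
Each Co atom requires 2 electrons, so n(e⁻) = 2 × 1.951 = 3.903 mol.
Q = n(e⁻)·F = 3.903 × 96485 = 376600 C.
t = Q/I = 376600 / 0.8830 A = 426500 s = 7110 min.

7110 min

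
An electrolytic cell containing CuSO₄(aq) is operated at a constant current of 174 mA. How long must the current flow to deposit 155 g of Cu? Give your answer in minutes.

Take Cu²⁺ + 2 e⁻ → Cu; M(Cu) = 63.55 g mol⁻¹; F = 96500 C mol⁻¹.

n(Cu) = m/M = 155 / 63.55 = 2.439 mol.
Each Cu atom requires 2 electrons, so n(e⁻) = 2 × 2.439 = 4.878 mol.
Q = n(e⁻)·F = 4.878 × 96500 = 470700 C.
t = Q/I = 470700 / 0.1740 A = 2705000 s = 45100 min.

45100 min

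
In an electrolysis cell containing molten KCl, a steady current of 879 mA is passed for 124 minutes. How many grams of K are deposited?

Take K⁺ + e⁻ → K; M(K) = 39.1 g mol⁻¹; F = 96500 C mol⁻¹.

Q = I·t = 0.8790 A × 7440.0 s = 6540 C.
n(e⁻) = Q/F = 6540 / 96500 = 0.06777 mol.
K⁺ + e⁻ → K, so n(K) = n(e⁻)/1 = 0.06777 mol.
m = n·M = 0.06777 × 39.1 = 2.65 g.

2.65 g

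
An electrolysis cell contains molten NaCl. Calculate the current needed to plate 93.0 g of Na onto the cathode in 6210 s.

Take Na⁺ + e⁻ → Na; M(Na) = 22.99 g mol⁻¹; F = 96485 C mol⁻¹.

62.9 A

n(Na) = 93.0 / 22.99 = 4.045 mol.
n(e⁻) = 1 × 4.045 = 4.045 mol.
Q = n(e⁻)·F = 4.045 × 96485 = 390300 C.
I = Q/t = 390300 / 6210.0 s = 62.9 A.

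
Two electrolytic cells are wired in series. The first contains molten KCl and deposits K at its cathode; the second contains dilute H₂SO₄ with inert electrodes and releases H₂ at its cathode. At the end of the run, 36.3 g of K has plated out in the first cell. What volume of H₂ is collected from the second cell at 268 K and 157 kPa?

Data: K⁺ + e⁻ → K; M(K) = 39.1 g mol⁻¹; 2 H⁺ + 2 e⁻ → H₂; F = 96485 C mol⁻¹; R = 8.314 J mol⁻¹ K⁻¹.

n(K) = 36.3 / 39.1 = 0.9284 mol, so n(e⁻) = 1 × 0.9284 = 0.9284 mol.
The cells are in series, so the same 0.9284 mol of electrons passes through the second cell.
2 H⁺ + 2 e⁻ → H₂ — 2 mol e⁻ per mol H₂, so n(H₂) = 0.9284/2 = 0.4642 mol.
V = nRT/P = (0.4642 × 8.314 × 268) / (157 × 10³) = 0.00659 m³ = 6.59 L.

6.59 L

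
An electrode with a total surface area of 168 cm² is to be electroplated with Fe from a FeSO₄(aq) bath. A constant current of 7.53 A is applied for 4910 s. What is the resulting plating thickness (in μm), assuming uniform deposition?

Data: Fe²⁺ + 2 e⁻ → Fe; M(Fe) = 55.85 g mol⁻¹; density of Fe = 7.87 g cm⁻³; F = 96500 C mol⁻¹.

Q = I·t = 7.530 × 4910.0 = 36970 C; n(e⁻) = 0.3831 mol.
n(Fe) = n(e⁻)/2 = 0.1916 mol, so m = 0.1916 × 55.85 = 10.70 g.
Volume = m/ρ = 10.70 / 7.87 = 1.359 cm³.
Thickness = V/A = 1.359 / 168 = 0.00809 cm = 80.9 μm.

80.9 μm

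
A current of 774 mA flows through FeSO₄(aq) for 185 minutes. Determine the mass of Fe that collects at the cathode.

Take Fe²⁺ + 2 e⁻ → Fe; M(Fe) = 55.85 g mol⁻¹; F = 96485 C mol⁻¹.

Q = I·t = 0.7740 A × 11100 s = 8591 C.
n(e⁻) = Q/F = 8591 / 96485 = 0.08904 mol.
Fe²⁺ + 2 e⁻ → Fe, so n(Fe) = n(e⁻)/2 = 0.04452 mol.
m = n·M = 0.04452 × 55.85 = 2.49 g.

2.49 g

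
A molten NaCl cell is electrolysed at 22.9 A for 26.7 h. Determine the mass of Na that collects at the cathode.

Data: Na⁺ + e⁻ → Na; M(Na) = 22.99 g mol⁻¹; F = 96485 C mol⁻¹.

524 g

Q = I·t = 22.90 A × 96120 s = 2201000 C.
n(e⁻) = Q/F = 2201000 / 96485 = 22.81 mol.
Na⁺ + e⁻ → Na, so n(Na) = n(e⁻)/1 = 22.81 mol.
m = n·M = 22.81 × 22.99 = 524 g.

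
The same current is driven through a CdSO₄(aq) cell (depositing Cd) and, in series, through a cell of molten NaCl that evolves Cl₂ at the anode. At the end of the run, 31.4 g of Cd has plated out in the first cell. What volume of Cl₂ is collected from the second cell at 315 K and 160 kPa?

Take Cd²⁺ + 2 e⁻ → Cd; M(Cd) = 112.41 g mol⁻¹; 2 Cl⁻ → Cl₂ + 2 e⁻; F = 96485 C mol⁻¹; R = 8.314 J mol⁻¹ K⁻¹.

n(Cd) = 31.4 / 112.41 = 0.2793 mol, so n(e⁻) = 2 × 0.2793 = 0.5587 mol.
The cells are in series, so the same 0.5587 mol of electrons passes through the second cell.
2 Cl⁻ → Cl₂ + 2 e⁻ — 2 mol e⁻ per mol Cl₂, so n(Cl₂) = 0.5587/2 = 0.2793 mol.
V = nRT/P = (0.2793 × 8.314 × 315) / (160 × 10³) = 0.00457 m³ = 4.57 L.

4.57 L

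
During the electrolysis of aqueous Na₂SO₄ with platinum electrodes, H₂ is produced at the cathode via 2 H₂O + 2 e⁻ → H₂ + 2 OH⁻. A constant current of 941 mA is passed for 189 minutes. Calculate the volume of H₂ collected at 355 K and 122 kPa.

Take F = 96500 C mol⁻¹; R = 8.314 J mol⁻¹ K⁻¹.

Q = I·t = 0.9410 A × 11340 s = 10670 C.
n(e⁻) = Q/F = 10670 / 96500 = 0.1106 mol.
2 electrons are transferred per H₂ molecule, so n(H₂) = 0.1106 / 2 = 0.05529 mol.
V = nRT/P = (0.05529 × 8.314 × 355) / (122 × 10³ Pa) = 0.00134 m³ = 1.34 L.

1.34 L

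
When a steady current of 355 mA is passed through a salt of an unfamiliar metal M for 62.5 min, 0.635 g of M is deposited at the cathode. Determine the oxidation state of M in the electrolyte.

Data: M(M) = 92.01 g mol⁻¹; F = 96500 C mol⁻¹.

Q = I·t = 0.3550 A × 3750.0 s = 1331 C, so n(e⁻) = 1331/96500 = 0.01380 mol.
n(M) deposited = 0.635 / 92.01 = 0.006901 mol.
Electrons per atom = n(e⁻)/n(M) = 0.01380 / 0.006901 = 2.00 ≈ 2, so the ion is M²⁺.

+2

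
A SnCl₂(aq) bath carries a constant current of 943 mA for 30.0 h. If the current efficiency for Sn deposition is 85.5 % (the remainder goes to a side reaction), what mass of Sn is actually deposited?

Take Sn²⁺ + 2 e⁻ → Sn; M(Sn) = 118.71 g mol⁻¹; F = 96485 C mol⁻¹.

Q = I·t = 0.9430 × 108000 = 101800 C.
n(e⁻) = 101800/96485 = 1.056 mol; theoretically n(Sn) = 1.056/2 = 0.5278 mol, m_theo = 62.65 g.
At 85.5 % efficiency, m_actual = 0.855 × 62.65 = 53.6 g.

53.6 g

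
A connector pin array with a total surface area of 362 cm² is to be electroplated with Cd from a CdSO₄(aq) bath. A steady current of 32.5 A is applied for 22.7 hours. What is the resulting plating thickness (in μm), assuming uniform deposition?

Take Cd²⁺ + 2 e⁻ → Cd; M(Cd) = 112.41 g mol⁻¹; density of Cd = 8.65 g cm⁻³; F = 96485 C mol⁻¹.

4940 μm

Q = I·t = 32.50 × 81720 = 2656000 C; n(e⁻) = 27.53 mol.
n(Cd) = n(e⁻)/2 = 13.76 mol, so m = 13.76 × 112.41 = 1547 g.
Volume = m/ρ = 1547 / 8.65 = 178.9 cm³.
Thickness = V/A = 178.9 / 362 = 0.494 cm = 4940 μm.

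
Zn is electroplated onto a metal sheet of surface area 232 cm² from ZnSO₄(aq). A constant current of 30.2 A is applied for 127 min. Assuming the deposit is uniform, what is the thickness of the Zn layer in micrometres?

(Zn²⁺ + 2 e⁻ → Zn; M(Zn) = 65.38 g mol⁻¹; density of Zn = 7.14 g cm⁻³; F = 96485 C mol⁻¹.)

Q = I·t = 30.20 × 7620.0 = 230100 C; n(e⁻) = 2.385 mol.
n(Zn) = n(e⁻)/2 = 1.193 mol, so m = 1.193 × 65.38 = 77.97 g.
Volume = m/ρ = 77.97 / 7.14 = 10.92 cm³.
Thickness = V/A = 10.92 / 232 = 0.0471 cm = 471 μm.

471 μm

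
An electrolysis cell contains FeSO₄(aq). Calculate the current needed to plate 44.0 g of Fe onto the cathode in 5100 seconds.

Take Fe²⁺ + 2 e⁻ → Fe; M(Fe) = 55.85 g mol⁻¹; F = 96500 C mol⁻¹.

n(Fe) = 44.0 / 55.85 = 0.7878 mol.
n(e⁻) = 2 × 0.7878 = 1.576 mol.
Q = n(e⁻)·F = 1.576 × 96500 = 152100 C.
I = Q/t = 152100 / 5100.0 s = 29.8 A.

29.8 A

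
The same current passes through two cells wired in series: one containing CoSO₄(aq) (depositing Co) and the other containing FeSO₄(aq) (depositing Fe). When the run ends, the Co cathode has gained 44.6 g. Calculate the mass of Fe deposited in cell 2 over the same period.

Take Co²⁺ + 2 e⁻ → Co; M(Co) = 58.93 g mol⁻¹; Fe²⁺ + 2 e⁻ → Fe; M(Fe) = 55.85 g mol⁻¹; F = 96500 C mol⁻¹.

n(Co) = 44.6 / 58.93 = 0.7568 mol.
Since Co²⁺ + 2 e⁻ → Co, n(e⁻) passed = 2 × 0.7568 = 1.514 mol.
Cells in series carry the same charge, so the same 1.514 mol of electrons passes through cell 2.
Fe²⁺ + 2 e⁻ → Fe, so n(Fe) = 1.514 / 2 = 0.7568 mol.
m(Fe) = 0.7568 × 55.85 = 42.3 g.

42.3 g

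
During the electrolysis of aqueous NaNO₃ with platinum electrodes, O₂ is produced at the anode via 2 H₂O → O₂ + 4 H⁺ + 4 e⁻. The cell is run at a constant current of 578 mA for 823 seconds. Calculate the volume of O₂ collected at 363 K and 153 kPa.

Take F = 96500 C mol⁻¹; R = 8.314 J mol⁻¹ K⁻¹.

Q = I·t = 0.5780 A × 823.00 s = 475.7 C.
n(e⁻) = Q/F = 475.7 / 96500 = 0.004929 mol.
4 electrons are transferred per O₂ molecule, so n(O₂) = 0.004929 / 4 = 0.001232 mol.
V = nRT/P = (0.001232 × 8.314 × 363) / (153 × 10³ Pa) = 2.43 × 10⁻⁵ m³ = 0.0243 L.

0.0243 L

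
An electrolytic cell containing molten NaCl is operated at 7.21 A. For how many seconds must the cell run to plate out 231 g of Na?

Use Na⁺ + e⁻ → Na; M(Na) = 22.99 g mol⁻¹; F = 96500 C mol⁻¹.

n(Na) = m/M = 231 / 22.99 = 10.05 mol.
Each Na atom requires 1 electron, so n(e⁻) = 1 × 10.05 = 10.05 mol.
Q = n(e⁻)·F = 10.05 × 96500 = 969600 C.
t = Q/I = 969600 / 7.210 A = 134500 s.

1.34 × 10⁵ s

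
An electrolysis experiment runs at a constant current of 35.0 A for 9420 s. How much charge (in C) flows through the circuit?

3.30 × 10⁵ C

Q = I·t = 35.00 A × 9420.0 s = 3.30 × 10⁵ C.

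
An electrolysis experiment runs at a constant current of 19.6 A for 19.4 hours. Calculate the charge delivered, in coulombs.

Q = I·t = 19.60 A × 69840 s = 1.37 × 10⁶ C.

1.37 × 10⁶ C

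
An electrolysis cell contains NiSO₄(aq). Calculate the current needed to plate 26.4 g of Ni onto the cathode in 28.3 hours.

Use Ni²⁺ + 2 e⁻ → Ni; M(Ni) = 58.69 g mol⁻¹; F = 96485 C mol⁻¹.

n(Ni) = 26.4 / 58.69 = 0.4498 mol.
n(e⁻) = 2 × 0.4498 = 0.8996 mol.
Q = n(e⁻)·F = 0.8996 × 96485 = 86800 C.
I = Q/t = 86800 / 101880 s = 0.852 A.

0.852 A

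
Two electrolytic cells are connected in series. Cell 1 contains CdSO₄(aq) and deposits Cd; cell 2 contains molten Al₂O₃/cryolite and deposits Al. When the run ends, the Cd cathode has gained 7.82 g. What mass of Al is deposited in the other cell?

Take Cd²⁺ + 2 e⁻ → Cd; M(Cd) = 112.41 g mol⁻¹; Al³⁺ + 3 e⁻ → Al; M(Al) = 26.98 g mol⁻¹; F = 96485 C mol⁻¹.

1.25 g

n(Cd) = 7.82 / 112.41 = 0.06957 mol.
Since Cd²⁺ + 2 e⁻ → Cd, n(e⁻) passed = 2 × 0.06957 = 0.1391 mol.
Cells in series carry the same charge, so the same 0.1391 mol of electrons passes through cell 2.
Al³⁺ + 3 e⁻ → Al, so n(Al) = 0.1391 / 3 = 0.04638 mol.
m(Al) = 0.04638 × 26.98 = 1.25 g.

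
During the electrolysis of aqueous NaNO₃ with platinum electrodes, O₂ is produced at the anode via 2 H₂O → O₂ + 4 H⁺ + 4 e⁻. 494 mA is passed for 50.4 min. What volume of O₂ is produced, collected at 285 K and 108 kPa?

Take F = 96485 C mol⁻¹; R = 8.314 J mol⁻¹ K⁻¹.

0.0849 L

Q = I·t = 0.4940 A × 3024.0 s = 1494 C.
n(e⁻) = Q/F = 1494 / 96485 = 0.01548 mol.
4 electrons are transferred per O₂ molecule, so n(O₂) = 0.01548 / 4 = 0.003871 mol.
V = nRT/P = (0.003871 × 8.314 × 285) / (108 × 10³ Pa) = 8.49 × 10⁻⁵ m³ = 0.0849 L.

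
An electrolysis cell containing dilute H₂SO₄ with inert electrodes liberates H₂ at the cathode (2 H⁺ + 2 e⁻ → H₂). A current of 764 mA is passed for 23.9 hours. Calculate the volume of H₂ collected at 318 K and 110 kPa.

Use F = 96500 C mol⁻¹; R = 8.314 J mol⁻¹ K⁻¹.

Q = I·t = 0.7640 A × 86040 s = 65730 C.
n(e⁻) = Q/F = 65730 / 96500 = 0.6812 mol.
2 electrons are transferred per H₂ molecule, so n(H₂) = 0.6812 / 2 = 0.3406 mol.
V = nRT/P = (0.3406 × 8.314 × 318) / (110 × 10³ Pa) = 0.00819 m³ = 8.19 L.

8.19 L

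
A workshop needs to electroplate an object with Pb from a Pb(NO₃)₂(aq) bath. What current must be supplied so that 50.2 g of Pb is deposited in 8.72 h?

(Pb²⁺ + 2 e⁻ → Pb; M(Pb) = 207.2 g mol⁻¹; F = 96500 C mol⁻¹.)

n(Pb) = 50.2 / 207.2 = 0.2423 mol.
n(e⁻) = 2 × 0.2423 = 0.4846 mol.
Q = n(e⁻)·F = 0.4846 × 96500 = 46760 C.
I = Q/t = 46760 / 31392 s = 1.49 A.

1.49 A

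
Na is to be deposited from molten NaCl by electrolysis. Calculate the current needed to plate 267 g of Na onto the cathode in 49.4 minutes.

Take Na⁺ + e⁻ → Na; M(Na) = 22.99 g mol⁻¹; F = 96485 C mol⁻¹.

378 A

n(Na) = 267 / 22.99 = 11.61 mol.
n(e⁻) = 1 × 11.61 = 11.61 mol.
Q = n(e⁻)·F = 11.61 × 96485 = 1121000 C.
I = Q/t = 1121000 / 2964.0 s = 378 A.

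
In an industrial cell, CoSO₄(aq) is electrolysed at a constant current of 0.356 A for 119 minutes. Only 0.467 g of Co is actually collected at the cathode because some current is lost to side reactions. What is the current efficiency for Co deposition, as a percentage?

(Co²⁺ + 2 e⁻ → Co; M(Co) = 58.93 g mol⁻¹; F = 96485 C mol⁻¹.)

60.2 %

Q = I·t = 0.3560 × 7140.0 = 2542 C; n(e⁻) = 2542/96485 = 0.02634 mol.
Theoretical n(Co) = n(e⁻)/2 = 0.01317 mol, i.e. m_theo = 0.01317 × 58.93 = 0.7762 g.
Efficiency = m_actual / m_theo = 0.467 / 0.7762 = 60.2 %.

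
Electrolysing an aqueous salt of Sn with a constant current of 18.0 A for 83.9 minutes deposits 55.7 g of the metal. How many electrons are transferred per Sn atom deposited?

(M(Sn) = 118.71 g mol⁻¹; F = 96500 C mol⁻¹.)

Q = I·t = 18.00 A × 5034.0 s = 90610 C, so n(e⁻) = 90610/96500 = 0.9390 mol.
n(Sn) deposited = 55.7 / 118.71 = 0.4692 mol.
Electrons per atom = n(e⁻)/n(Sn) = 0.9390 / 0.4692 = 2.00 ≈ 2, so the ion is Sn²⁺.

2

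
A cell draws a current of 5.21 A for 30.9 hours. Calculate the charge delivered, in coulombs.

5.80 × 10⁵ C

Q = I·t = 5.210 A × 111240 s = 5.80 × 10⁵ C.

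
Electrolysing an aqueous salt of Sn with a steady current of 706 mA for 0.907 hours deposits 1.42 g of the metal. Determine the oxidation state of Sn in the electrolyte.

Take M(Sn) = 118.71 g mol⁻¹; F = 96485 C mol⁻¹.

+2

Q = I·t = 0.7060 A × 3265.2 s = 2305 C, so n(e⁻) = 2305/96485 = 0.02389 mol.
n(Sn) deposited = 1.42 / 118.71 = 0.01196 mol.
Electrons per atom = n(e⁻)/n(Sn) = 0.02389 / 0.01196 = 2.00 ≈ 2, so the ion is Sn²⁺.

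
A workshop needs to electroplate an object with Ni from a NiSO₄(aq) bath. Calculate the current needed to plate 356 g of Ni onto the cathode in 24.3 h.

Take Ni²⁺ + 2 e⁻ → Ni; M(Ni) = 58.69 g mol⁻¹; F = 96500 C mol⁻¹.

13.4 A

n(Ni) = 356 / 58.69 = 6.066 mol.
n(e⁻) = 2 × 6.066 = 12.13 mol.
Q = n(e⁻)·F = 12.13 × 96500 = 1171000 C.
I = Q/t = 1171000 / 87480 s = 13.4 A.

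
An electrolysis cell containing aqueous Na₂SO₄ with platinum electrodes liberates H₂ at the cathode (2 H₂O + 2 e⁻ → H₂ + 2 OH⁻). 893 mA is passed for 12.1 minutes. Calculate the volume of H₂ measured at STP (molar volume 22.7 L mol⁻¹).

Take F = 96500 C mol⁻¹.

0.0763 L

Q = I·t = 0.8930 A × 726.00 s = 648.3 C.
n(e⁻) = Q/F = 648.3 / 96500 = 0.006718 mol.
2 electrons are transferred per H₂ molecule, so n(H₂) = 0.006718 / 2 = 0.003359 mol.
V = n × V_m = 0.003359 × 22.7 = 0.0763 L.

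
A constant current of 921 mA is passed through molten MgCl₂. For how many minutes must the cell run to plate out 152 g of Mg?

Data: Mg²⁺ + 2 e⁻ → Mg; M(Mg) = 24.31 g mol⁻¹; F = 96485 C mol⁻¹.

21800 min

n(Mg) = m/M = 152 / 24.31 = 6.253 mol.
Each Mg atom requires 2 electrons, so n(e⁻) = 2 × 6.253 = 12.51 mol.
Q = n(e⁻)·F = 12.51 × 96485 = 1207000 C.
t = Q/I = 1207000 / 0.9210 A = 1310000 s = 21800 min.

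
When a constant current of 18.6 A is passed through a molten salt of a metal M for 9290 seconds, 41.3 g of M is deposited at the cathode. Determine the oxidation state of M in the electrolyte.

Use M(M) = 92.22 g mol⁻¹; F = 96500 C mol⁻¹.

+4

Q = I·t = 18.60 A × 9290.0 s = 172800 C, so n(e⁻) = 172800/96500 = 1.791 mol.
n(M) deposited = 41.3 / 92.22 = 0.4478 mol.
Electrons per atom = n(e⁻)/n(M) = 1.791 / 0.4478 = 4.00 ≈ 4, so the ion is M⁴⁺.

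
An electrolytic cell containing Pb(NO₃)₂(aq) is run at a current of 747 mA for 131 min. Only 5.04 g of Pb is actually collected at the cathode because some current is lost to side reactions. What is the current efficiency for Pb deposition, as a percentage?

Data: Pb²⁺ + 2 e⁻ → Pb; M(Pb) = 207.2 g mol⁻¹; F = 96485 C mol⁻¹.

79.9 %

Q = I·t = 0.7470 × 7860.0 = 5871 C; n(e⁻) = 5871/96485 = 0.06085 mol.
Theoretical n(Pb) = n(e⁻)/2 = 0.03043 mol, i.e. m_theo = 0.03043 × 207.2 = 6.304 g.
Efficiency = m_actual / m_theo = 5.04 / 6.304 = 79.9 %.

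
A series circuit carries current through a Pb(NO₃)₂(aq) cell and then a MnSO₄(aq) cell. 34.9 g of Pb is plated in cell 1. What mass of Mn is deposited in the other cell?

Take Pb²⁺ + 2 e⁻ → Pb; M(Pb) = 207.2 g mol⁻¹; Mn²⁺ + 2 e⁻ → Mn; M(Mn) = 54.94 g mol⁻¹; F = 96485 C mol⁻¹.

9.25 g

n(Pb) = 34.9 / 207.2 = 0.1684 mol.
Since Pb²⁺ + 2 e⁻ → Pb, n(e⁻) passed = 2 × 0.1684 = 0.3369 mol.
Cells in series carry the same charge, so the same 0.3369 mol of electrons passes through cell 2.
Mn²⁺ + 2 e⁻ → Mn, so n(Mn) = 0.3369 / 2 = 0.1684 mol.
m(Mn) = 0.1684 × 54.94 = 9.25 g.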